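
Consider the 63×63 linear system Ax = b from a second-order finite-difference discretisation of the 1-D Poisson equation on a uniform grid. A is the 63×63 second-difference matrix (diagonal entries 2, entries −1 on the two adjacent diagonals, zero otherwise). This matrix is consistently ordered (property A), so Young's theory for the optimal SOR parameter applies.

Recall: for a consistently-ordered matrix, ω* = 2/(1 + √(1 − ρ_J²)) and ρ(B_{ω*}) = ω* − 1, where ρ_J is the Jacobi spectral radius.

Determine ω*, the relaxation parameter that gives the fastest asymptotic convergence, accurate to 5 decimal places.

ω* = 1.90645

½·tridiag(1,0,1) at n=63: λ_k = cos(kπ/64); max |λ| at k=1 ⇒ ρ_J = cos(π/64) ≈ 0.99880.
√(1 − cos²(π/64)) = sin(π/64) ≈ 0.049068.
ω* = 2/(1 + 0.049068) = 2/1.049068 = 1.90645.
ρ(B_{ω*}) = ω*−1 = 0.90645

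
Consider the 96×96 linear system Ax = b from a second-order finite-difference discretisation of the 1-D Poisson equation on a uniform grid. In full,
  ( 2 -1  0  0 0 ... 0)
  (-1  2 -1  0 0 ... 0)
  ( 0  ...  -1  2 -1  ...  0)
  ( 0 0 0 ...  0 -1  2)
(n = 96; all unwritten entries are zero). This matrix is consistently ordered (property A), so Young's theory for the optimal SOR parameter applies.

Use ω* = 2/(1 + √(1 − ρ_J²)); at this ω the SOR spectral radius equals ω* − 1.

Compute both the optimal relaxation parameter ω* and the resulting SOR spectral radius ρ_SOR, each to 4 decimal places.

ω* = 1.9373, ρ_SOR = 0.9373

ρ_J = max_k |cos(kπ/97)| = cos(π/97) = 0.9995
root = sin(π/97) = 0.03238  (since 1−cos² = sin²).
Then 2/(1+√(1−ρ_J²)) = 2/(1+0.03238); ω* = 2/1.03238 = 1.9373.
[ρ_SOR] ω* − 1 = 0.9373.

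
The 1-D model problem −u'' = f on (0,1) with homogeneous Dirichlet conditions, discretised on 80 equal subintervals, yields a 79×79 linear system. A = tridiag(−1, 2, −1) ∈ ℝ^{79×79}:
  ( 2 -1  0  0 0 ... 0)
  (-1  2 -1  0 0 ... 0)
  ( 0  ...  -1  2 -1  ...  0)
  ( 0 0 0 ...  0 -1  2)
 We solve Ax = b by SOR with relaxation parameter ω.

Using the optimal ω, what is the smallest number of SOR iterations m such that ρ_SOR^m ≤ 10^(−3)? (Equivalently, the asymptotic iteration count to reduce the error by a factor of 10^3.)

spectrum of D⁻¹(L+U) = {cos(kπ/80) : 1≤k≤79}; ρ_J = cos(π/80) = 0.9992290.
root = sin(π/80) = 0.0392598  (since 1−cos² = sin²).
ω* = 2/(1 + 0.0392598) = 2/1.0392598 = 1.9244466.
Hence ρ(B_{ω*}) = 1.9244466 − 1 = 0.9244466.
Need (0.9244466)^m ≤ 10^(−3): m ≥ 3·ln10/|ln 0.9244466| = 6.90776/0.07856 = 87.930 ⇒ m = 88.

m = 88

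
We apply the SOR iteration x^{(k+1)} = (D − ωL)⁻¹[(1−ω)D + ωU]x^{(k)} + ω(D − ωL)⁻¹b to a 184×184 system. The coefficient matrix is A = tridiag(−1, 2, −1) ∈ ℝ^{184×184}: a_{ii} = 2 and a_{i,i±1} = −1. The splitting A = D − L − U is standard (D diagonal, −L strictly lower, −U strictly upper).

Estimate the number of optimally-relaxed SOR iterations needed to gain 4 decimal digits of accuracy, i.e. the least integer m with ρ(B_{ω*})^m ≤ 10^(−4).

½·tridiag(1,0,1) at n=184: λ_k = cos(kπ/185); max |λ| at k=1 ⇒ ρ_J = cos(π/185) ≈ 0.9998558.
√(1−ρ_J²) = |sin(π/185)| = 0.0169808
ω* = 2/(1 + 0.0169808) = 2/1.0169808 = 1.9666055.
[ρ_SOR] ω* − 1 = 0.9666055.
For 4 digits: m = 4·ln10 / (−ln 0.9666055) = 9.21034/0.0339648 = 271.173; round up → m = 272.

m = 272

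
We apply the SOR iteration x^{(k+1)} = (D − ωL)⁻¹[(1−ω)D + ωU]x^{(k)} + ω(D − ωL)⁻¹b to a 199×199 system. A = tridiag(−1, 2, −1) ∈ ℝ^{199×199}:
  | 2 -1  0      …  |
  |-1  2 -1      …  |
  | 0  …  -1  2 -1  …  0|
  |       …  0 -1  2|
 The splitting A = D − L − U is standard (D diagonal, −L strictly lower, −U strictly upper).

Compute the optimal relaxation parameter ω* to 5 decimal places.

ω* = 1.96907

ρ_J = max_k |cos(kπ/200)| = cos(π/200) = 0.99988
√(1−ρ_J²) simplifies to sin(π/200) = 0.015707.
[ω*] 2 ÷ (1 + 0.015707) = 2 ÷ 1.015707 = 1.96907.
Hence ρ(B_{ω*}) = 1.96907 − 1 = 0.96907.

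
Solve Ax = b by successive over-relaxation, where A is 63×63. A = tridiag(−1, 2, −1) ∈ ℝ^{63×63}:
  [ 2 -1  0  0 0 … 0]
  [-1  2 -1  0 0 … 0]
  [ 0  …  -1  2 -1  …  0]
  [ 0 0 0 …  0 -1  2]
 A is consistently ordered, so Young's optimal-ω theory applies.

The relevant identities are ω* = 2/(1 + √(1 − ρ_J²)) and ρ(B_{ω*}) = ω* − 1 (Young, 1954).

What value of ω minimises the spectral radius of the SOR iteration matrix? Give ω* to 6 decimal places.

ω* = 1.906455

½·tridiag(1,0,1) at n=63: λ_k = cos(kπ/64); max |λ| at k=1 ⇒ ρ_J = cos(π/64) ≈ 0.998795.
√(1−ρ_J²) = |sin(π/64)| = 0.0490677
[ω*] 2 ÷ (1 + 0.0490677) = 2 ÷ 1.0490677 = 1.906455.
ρ(B_{ω*}) = ω*−1 = 0.906455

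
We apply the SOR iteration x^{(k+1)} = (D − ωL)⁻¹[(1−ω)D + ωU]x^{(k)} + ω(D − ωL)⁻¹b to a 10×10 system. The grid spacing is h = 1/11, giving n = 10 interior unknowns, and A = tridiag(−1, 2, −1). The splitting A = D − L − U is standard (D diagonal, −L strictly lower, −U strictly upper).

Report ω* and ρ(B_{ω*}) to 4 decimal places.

ω* = 1.5604, ρ_SOR = 0.5604

ρ_J = max_k |cos(kπ/11)| = cos(π/11) = 0.9595
1 − cos²(π/11) = sin²(π/11) ⇒ √(1−ρ_J²) = sin(π/11) = 0.28173.
Then 2/(1+√(1−ρ_J²)) = 2/(1+0.28173); ω* = 2/1.28173 = 1.5604.
ρ_SOR = ω* − 1 ≈ 0.5604.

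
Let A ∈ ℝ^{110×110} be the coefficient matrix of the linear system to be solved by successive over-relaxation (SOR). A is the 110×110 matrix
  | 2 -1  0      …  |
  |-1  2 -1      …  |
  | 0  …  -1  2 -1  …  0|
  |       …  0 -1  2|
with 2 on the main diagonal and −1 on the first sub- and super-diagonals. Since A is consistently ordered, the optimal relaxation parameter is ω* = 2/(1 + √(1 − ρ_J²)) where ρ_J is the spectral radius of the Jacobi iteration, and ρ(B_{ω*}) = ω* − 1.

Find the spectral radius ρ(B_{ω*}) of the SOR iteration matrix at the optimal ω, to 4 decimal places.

With n=110, ρ(Jacobi) = cos(π/111) = 0.9996.
√(1 − cos²(π/111)) = sin(π/111) ≈ 0.02830.
Then 2/(1+√(1−ρ_J²)) = 2/(1+0.02830); ω* = 2/1.02830 = 1.9450.
ρ_SOR = ω* − 1 = 1.9450 − 1 = 0.9450.

ρ_SOR = 0.9450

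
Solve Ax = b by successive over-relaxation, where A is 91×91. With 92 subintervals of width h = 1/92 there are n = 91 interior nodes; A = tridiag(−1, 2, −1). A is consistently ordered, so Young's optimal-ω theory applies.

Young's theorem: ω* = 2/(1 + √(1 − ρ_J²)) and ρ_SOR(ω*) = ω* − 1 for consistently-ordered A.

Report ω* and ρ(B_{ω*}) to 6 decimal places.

ω* = 1.933972, ρ_SOR = 0.933972

B_J for the 91×91 system has eigenvalues cos(kπ/92); ρ_J = cos(π/92) = 0.999417.
1 − cos²(π/92) = sin²(π/92) ⇒ √(1−ρ_J²) = sin(π/92) = 0.0341411.
ω* = 2/(1+0.0341411) = 1.933972
ρ_SOR = ω* − 1 = 1.933972 − 1 = 0.933972.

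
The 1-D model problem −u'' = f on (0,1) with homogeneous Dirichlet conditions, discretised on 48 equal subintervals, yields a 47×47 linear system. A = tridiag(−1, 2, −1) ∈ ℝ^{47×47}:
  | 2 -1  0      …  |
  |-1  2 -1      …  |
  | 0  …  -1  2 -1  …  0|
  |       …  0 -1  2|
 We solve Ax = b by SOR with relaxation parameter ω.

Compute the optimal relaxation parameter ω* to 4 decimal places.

ω* = 1.8772

spectrum of D⁻¹(L+U) = {cos(kπ/48) : 1≤k≤47}; ρ_J = cos(π/48) = 0.9979.
√(1−ρ_J²) = |sin(π/48)| = 0.06540
ω* = 2/(1+0.06540) = 1.8772
At ω = 1.8772 every |λ(B_ω)| = ω−1, so ρ_SOR = 0.8772.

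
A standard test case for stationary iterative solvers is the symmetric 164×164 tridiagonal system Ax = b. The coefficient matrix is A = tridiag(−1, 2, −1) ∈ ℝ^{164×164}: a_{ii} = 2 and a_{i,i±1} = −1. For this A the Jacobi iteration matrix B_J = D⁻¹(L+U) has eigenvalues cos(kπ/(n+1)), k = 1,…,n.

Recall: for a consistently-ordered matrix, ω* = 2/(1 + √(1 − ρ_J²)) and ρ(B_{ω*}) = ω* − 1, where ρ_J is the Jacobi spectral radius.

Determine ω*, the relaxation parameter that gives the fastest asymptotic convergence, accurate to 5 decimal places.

ρ_J = max_k |cos(kπ/165)| = cos(π/165) = 0.99982
1 − cos²(π/165) = sin²(π/165) ⇒ √(1−ρ_J²) = sin(π/165) = 0.019039.
So ω* = 2/1.019039 = 1.96263 (Young).
ρ_SOR = ω* − 1 ≈ 0.96263.

ω* = 1.96263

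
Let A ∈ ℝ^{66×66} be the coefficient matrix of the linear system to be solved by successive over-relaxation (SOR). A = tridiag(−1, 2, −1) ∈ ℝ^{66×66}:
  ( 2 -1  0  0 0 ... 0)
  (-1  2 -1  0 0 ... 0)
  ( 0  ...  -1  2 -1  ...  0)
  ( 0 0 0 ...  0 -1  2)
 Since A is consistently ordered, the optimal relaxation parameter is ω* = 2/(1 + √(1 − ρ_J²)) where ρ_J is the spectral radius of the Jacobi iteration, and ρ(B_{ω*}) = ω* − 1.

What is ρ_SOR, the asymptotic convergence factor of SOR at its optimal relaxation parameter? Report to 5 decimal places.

½·tridiag(1,0,1) at n=66: λ_k = cos(kπ/67); max |λ| at k=1 ⇒ ρ_J = cos(π/67) ≈ 0.99890.
√(1−ρ_J²) simplifies to sin(π/67) = 0.046872.
So ω* = 2/1.046872 = 1.91045 (Young).
[ρ_SOR] ω* − 1 = 0.91045.

ρ_SOR = 0.91045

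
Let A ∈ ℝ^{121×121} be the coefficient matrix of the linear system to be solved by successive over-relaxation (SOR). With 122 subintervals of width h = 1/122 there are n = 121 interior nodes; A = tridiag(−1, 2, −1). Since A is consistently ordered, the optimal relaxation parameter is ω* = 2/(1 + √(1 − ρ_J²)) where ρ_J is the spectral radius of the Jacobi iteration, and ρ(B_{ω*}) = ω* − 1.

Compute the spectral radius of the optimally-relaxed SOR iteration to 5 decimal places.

With n=121, ρ(Jacobi) = cos(π/122) = 0.99967.
1 − cos²(π/122) = sin²(π/122) ⇒ √(1−ρ_J²) = sin(π/122) = 0.025748.
ω* = 2 / (1 + 0.025748) = 2 / 1.025748 ≈ 1.94980.
ρ_SOR = ω* − 1 ≈ 0.94980.

ρ_SOR = 0.94980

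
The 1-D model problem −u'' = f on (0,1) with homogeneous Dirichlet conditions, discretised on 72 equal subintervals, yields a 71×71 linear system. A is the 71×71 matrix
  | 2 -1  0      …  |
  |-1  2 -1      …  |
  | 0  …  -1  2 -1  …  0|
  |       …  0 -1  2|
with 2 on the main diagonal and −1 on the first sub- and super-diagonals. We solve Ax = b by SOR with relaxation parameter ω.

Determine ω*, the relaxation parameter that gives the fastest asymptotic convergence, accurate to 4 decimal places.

ω* = 1.9164

With n=71, ρ(Jacobi) = cos(π/72) = 0.9990.
√(1 − cos²(π/72)) = sin(π/72) ≈ 0.04362.
[ω*] 2 ÷ (1 + 0.04362) = 2 ÷ 1.04362 = 1.9164.
[ρ_SOR] ω* − 1 = 0.9164.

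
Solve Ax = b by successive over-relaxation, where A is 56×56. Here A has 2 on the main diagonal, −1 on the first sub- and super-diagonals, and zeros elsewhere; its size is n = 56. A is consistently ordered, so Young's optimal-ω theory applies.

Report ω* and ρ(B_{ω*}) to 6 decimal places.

n=56: λ(B_J) = 1 − λ(A)/2 = cos(kπ/57); k=1 gives ρ_J = 0.998482.
1 − cos²(π/57) = sin²(π/57) ⇒ √(1−ρ_J²) = sin(π/57) = 0.0550878.
So ω* = 2/1.0550878 = 1.895577 (Young).
[ρ_SOR] ω* − 1 = 0.895577.

ω* = 1.895577, ρ_SOR = 0.895577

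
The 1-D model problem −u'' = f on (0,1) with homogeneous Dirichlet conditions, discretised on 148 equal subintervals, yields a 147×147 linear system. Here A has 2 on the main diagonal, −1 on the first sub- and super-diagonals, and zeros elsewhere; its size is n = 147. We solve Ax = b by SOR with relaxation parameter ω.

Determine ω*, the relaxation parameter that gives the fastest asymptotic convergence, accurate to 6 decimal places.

spectrum of D⁻¹(L+U) = {cos(kπ/148) : 1≤k≤147}; ρ_J = cos(π/148) = 0.999775.
1 − cos²(π/148) = sin²(π/148) ⇒ √(1−ρ_J²) = sin(π/148) = 0.0212254.
So ω* = 2/1.0212254 = 1.958432 (Young).
and ρ(B_{ω*}) = 1.958432 − 1 = 0.958432.

ω* = 1.958432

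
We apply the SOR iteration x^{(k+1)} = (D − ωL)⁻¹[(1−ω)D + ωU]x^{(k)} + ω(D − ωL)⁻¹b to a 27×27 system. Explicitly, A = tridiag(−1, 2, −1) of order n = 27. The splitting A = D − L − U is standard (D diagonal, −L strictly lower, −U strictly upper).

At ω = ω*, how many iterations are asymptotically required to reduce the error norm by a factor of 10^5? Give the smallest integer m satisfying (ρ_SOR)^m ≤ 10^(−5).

spectrum of D⁻¹(L+U) = {cos(kπ/28) : 1≤k≤27}; ρ_J = cos(π/28) = 0.9937122.
root = sin(π/28) = 0.1119645  (since 1−cos² = sin²).
ω* = 2 / (1 + 0.1119645) = 2 / 1.1119645 ≈ 1.7986186.
ρ_SOR = ω* − 1 ≈ 0.7986186.
For 5 digits: m = 5·ln10 / (−ln 0.7986186) = 11.5129/0.224872 = 51.198; round up → m = 52.

m = 52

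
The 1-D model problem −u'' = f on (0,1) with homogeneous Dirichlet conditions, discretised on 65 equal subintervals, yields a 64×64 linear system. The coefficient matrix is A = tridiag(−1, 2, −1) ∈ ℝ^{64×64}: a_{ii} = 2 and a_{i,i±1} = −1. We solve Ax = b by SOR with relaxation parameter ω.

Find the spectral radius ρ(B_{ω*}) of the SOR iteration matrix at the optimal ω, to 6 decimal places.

ρ_SOR = 0.907826

ρ_J = max_k |cos(kπ/65)| = cos(π/65) = 0.998832
√(1−ρ_J²) simplifies to sin(π/65) = 0.0483134.
ω* = 2 / (1 + 0.0483134) = 2 / 1.0483134 ≈ 1.907826.
Hence ρ(B_{ω*}) = 1.907826 − 1 = 0.907826.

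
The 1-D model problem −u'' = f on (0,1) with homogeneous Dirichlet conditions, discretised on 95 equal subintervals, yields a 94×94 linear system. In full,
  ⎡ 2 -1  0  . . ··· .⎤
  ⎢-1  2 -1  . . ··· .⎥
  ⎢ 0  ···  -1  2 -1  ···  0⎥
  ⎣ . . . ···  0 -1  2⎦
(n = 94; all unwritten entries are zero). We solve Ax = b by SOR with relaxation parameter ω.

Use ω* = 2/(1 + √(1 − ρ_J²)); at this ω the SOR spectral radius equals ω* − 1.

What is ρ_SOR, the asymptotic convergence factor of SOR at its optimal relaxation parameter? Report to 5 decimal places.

ρ_SOR = 0.93599

½·tridiag(1,0,1) at n=94: λ_k = cos(kπ/95); max |λ| at k=1 ⇒ ρ_J = cos(π/95) ≈ 0.99945.
√(1 − cos²(π/95)) = sin(π/95) ≈ 0.033063.
So ω* = 2/1.033063 = 1.93599 (Young).
[ρ_SOR] ω* − 1 = 0.93599.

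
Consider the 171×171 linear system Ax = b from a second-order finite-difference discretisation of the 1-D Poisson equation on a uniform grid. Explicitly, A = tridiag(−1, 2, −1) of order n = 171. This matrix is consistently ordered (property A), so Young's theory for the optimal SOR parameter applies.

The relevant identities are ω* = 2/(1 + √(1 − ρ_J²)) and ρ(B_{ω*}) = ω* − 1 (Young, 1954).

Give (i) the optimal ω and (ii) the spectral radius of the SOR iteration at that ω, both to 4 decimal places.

½·tridiag(1,0,1) at n=171: λ_k = cos(kπ/172); max |λ| at k=1 ⇒ ρ_J = cos(π/172) ≈ 0.9998.
√(1−ρ_J²) = |sin(π/172)| = 0.01826
Then 2/(1+√(1−ρ_J²)) = 2/(1+0.01826); ω* = 2/1.01826 = 1.9641.
Hence ρ(B_{ω*}) = 1.9641 − 1 = 0.9641.

ω* = 1.9641, ρ_SOR = 0.9641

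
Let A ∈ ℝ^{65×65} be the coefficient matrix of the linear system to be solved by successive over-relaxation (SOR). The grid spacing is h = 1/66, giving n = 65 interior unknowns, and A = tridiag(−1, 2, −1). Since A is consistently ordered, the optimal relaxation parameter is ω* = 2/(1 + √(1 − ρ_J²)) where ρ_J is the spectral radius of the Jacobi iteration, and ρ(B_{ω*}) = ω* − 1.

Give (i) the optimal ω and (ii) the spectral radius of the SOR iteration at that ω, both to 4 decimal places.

spectrum of D⁻¹(L+U) = {cos(kπ/66) : 1≤k≤65}; ρ_J = cos(π/66) = 0.9989.
root = sin(π/66) = 0.04758  (since 1−cos² = sin²).
ω* = 2/(1 + 0.04758) = 2/1.04758 = 1.9092.
[ρ_SOR] ω* − 1 = 0.9092.

ω* = 1.9092, ρ_SOR = 0.9092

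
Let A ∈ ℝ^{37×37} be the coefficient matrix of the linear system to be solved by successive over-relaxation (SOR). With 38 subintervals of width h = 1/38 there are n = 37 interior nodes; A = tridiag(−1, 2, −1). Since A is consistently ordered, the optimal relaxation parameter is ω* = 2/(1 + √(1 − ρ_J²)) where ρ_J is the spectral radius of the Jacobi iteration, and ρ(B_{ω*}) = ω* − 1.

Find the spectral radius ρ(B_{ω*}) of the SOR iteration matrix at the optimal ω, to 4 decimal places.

ρ_J = max_k |cos(kπ/38)| = cos(π/38) = 0.9966
√(1−ρ_J²) = |sin(π/38)| = 0.08258
ω* = 2/(1+0.08258) = 1.8474
ρ_SOR = ω* − 1 ≈ 0.8474.

ρ_SOR = 0.8474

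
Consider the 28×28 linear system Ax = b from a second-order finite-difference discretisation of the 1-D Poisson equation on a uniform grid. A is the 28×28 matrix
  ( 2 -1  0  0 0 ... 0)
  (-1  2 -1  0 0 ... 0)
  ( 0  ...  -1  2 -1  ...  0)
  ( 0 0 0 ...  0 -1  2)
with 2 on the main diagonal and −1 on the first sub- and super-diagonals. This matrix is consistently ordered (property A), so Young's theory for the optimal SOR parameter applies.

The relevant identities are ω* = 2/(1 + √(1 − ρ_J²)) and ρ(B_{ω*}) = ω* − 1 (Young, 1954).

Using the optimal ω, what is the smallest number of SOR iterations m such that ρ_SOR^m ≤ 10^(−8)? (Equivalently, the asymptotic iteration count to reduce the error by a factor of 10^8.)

m = 85

With n=28, ρ(Jacobi) = cos(π/29) = 0.9941380.
1 − cos²(π/29) = sin²(π/29) ⇒ √(1−ρ_J²) = sin(π/29) = 0.1081190.
ω* = 2/(1 + 0.1081190) = 2/1.1081190 = 1.8048603.
ρ(B_{ω*}) = ω*−1 = 0.8048603
m ≥ 8·ln10 / (−ln 0.8048603) = 84.854; smallest integer m = 85.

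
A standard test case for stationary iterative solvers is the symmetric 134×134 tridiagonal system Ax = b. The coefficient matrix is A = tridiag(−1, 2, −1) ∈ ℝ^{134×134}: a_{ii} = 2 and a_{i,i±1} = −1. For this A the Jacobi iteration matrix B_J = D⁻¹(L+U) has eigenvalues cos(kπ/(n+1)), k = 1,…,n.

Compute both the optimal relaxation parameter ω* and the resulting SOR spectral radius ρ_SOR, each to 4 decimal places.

ρ_J = max_k |cos(kπ/135)| = cos(π/135) = 0.9997
root = sin(π/135) = 0.02327  (since 1−cos² = sin²).
Young: ω* = 2/(1+√(1−ρ_J²)) = 2/(1+0.02327) = 2/1.02327 = 1.9545.
ρ_SOR = ω* − 1 = 1.9545 − 1 = 0.9545.

ω* = 1.9545, ρ_SOR = 0.9545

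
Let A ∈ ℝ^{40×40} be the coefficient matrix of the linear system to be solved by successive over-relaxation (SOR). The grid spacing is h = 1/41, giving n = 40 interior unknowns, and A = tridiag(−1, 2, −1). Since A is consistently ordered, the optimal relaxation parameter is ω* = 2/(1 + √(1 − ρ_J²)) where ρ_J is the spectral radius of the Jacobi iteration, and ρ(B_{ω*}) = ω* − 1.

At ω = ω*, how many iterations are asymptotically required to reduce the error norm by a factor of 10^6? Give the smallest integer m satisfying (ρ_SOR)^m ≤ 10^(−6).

[ρ_J] n=40: ρ(B_J) = cos(π/(n+1)) = cos(π/41) = 0.9970658.
√(1−ρ_J²) simplifies to sin(π/41) = 0.0765493.
[ω*] 2 ÷ (1 + 0.0765493) = 2 ÷ 1.0765493 = 1.8577877.
ρ_SOR = ω* − 1 = 1.8577877 − 1 = 0.8577877.
(0.8577877)^m ≤ 10^{−6}  ⇒  m·ln(0.8577877) ≤ −6·ln10  ⇒  m ≥ 90.063  ⇒  m = 91

m = 91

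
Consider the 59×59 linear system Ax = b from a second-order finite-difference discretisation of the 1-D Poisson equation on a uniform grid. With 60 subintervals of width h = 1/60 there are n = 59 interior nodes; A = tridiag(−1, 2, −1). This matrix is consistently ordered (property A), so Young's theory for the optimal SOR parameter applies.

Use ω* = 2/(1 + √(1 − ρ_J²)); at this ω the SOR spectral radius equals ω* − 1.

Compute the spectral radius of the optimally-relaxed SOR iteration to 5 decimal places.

With n=59, ρ(Jacobi) = cos(π/60) = 0.99863.
√(1−ρ_J²) simplifies to sin(π/60) = 0.052336.
[ω*] 2 ÷ (1 + 0.052336) = 2 ÷ 1.052336 = 1.90053.
[ρ_SOR] ω* − 1 = 0.90053.

ρ_SOR = 0.90053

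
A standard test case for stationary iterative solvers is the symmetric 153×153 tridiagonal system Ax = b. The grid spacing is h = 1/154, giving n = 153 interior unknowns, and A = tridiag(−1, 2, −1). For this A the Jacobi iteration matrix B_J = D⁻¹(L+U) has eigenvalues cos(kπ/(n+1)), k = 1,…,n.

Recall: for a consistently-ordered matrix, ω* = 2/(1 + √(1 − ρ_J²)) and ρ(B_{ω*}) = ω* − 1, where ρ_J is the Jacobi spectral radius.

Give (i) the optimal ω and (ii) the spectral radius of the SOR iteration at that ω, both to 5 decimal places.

ω* = 1.96002, ρ_SOR = 0.96002

[ρ_J] n=153: ρ(B_J) = cos(π/(n+1)) = cos(π/154) = 0.99979.
√(1−ρ_J²) = |sin(π/154)| = 0.020399
ω* = 2 / (1 + 0.020399) = 2 / 1.020399 ≈ 1.96002.
ρ(B_{ω*}) = ω*−1 = 0.96002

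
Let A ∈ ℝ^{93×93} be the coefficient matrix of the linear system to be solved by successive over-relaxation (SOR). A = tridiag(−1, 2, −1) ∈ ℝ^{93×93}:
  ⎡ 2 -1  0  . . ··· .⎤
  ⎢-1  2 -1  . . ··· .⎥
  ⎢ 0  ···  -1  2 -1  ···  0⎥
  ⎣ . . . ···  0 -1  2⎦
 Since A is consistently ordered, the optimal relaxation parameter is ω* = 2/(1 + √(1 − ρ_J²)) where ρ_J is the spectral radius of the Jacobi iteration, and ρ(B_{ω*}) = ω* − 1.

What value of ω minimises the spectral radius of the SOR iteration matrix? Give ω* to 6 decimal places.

ω* = 1.935331

½·tridiag(1,0,1) at n=93: λ_k = cos(kπ/94); max |λ| at k=1 ⇒ ρ_J = cos(π/94) ≈ 0.999442.
1 − cos²(π/94) = sin²(π/94) ⇒ √(1−ρ_J²) = sin(π/94) = 0.0334150.
ω* = 2/(1 + 0.0334150) = 2/1.0334150 = 1.935331.
and ρ(B_{ω*}) = 1.935331 − 1 = 0.935331.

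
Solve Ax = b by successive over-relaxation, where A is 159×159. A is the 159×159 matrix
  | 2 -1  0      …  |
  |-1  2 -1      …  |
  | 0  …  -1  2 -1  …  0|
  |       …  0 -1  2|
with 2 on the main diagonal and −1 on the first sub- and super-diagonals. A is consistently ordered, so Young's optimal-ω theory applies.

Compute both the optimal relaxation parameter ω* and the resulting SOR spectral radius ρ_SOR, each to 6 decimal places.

ω* = 1.961489, ρ_SOR = 0.961489

With n=159, ρ(Jacobi) = cos(π/160) = 0.999807.
root = sin(π/160) = 0.0196337  (since 1−cos² = sin²).
ω* = 2/(1 + 0.0196337) = 2/1.0196337 = 1.961489.
and ρ(B_{ω*}) = 1.961489 − 1 = 0.961489.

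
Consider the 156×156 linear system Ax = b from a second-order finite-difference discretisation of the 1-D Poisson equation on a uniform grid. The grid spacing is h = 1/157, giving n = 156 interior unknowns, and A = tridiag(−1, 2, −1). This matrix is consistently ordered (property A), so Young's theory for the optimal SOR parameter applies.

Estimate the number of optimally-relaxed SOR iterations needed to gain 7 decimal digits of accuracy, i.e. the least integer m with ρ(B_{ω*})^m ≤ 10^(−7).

m = 403

B_J for the 156×156 system has eigenvalues cos(kπ/157); ρ_J = cos(π/157) = 0.9997998.
1 − cos²(π/157) = sin²(π/157) ⇒ √(1−ρ_J²) = sin(π/157) = 0.0200088.
Then 2/(1+√(1−ρ_J²)) = 2/(1+0.0200088); ω* = 2/1.0200088 = 1.9607674.
[ρ_SOR] ω* − 1 = 0.9607674.
Need (0.9607674)^m ≤ 10^(−7): m ≥ 7·ln10/|ln 0.9607674| = 16.1181/0.0400229 = 402.722 ⇒ m = 403.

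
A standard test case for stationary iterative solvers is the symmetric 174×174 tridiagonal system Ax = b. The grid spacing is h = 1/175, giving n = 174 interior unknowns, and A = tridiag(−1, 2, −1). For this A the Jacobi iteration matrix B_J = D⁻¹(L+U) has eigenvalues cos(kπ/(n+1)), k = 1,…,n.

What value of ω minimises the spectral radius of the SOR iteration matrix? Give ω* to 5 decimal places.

[ρ_J] n=174: ρ(B_J) = cos(π/(n+1)) = cos(π/175) = 0.99984.
√(1−ρ_J²) = |sin(π/175)| = 0.017951
ω* = 2/(1 + 0.017951) = 2/1.017951 = 1.96473.
and ρ(B_{ω*}) = 1.96473 − 1 = 0.96473.

ω* = 1.96473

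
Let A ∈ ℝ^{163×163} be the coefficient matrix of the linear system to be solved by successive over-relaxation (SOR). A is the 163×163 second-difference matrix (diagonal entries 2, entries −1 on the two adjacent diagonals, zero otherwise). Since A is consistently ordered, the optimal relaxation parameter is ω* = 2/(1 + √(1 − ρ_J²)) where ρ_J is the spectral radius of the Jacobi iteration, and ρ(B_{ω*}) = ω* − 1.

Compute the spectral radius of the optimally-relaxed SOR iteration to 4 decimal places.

ρ_SOR = 0.9624

With n=163, ρ(Jacobi) = cos(π/164) = 0.9998.
√(1−ρ_J²) simplifies to sin(π/164) = 0.01915.
Young: ω* = 2/(1+√(1−ρ_J²)) = 2/(1+0.01915) = 2/1.01915 = 1.9624.
[ρ_SOR] ω* − 1 = 0.9624.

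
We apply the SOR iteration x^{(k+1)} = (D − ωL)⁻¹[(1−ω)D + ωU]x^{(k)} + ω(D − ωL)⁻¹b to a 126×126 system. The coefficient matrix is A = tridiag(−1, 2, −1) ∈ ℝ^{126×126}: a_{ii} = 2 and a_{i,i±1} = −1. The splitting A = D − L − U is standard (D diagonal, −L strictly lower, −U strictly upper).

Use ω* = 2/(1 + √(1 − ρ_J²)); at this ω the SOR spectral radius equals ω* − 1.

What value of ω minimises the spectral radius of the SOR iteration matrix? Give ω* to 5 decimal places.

ω* = 1.95173

n=126: λ(B_J) = 1 − λ(A)/2 = cos(kπ/127); k=1 gives ρ_J = 0.99969.
√(1−ρ_J²) simplifies to sin(π/127) = 0.024734.
Young: ω* = 2/(1+√(1−ρ_J²)) = 2/(1+0.024734) = 2/1.024734 = 1.95173.
ρ_SOR = ω* − 1 ≈ 0.95173.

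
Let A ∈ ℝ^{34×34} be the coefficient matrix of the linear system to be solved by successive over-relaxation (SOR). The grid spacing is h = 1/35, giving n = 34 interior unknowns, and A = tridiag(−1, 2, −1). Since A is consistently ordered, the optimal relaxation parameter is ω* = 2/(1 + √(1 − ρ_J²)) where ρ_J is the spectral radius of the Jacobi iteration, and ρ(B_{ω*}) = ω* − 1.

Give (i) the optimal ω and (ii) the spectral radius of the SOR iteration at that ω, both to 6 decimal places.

ω* = 1.835470, ρ_SOR = 0.835470

[ρ_J] n=34: ρ(B_J) = cos(π/(n+1)) = cos(π/35) = 0.995974.
√(1−ρ_J²) simplifies to sin(π/35) = 0.0896393.
ω* = 2/(1+0.0896393) = 1.835470
ρ_SOR = ω* − 1 ≈ 0.835470.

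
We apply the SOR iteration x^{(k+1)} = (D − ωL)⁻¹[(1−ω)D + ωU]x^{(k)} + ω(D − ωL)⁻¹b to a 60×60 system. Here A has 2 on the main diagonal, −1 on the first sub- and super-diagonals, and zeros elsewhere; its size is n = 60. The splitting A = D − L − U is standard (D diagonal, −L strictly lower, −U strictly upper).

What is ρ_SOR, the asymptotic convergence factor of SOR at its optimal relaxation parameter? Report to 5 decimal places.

ρ_SOR = 0.90208

B_J for the 60×60 system has eigenvalues cos(kπ/61); ρ_J = cos(π/61) = 0.99867.
√(1−ρ_J²) = |sin(π/61)| = 0.051479
ω* = 2/(1+0.051479) = 1.90208
Hence ρ(B_{ω*}) = 1.90208 − 1 = 0.90208.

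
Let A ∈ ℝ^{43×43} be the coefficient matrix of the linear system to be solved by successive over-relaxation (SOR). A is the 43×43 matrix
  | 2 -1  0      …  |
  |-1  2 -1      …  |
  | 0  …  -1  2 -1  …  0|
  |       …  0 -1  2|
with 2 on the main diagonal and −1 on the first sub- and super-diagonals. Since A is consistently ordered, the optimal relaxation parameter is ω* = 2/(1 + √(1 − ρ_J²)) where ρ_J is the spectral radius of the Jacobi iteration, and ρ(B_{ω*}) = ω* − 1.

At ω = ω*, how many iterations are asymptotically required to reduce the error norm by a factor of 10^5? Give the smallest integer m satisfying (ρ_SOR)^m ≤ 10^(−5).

m = 81

[ρ_J] n=43: ρ(B_J) = cos(π/(n+1)) = cos(π/44) = 0.9974521.
√(1 − cos²(π/44)) = sin(π/44) ≈ 0.0713392.
ω* = 2 / (1 + 0.0713392) = 2 / 1.0713392 ≈ 1.8668224.
[ρ_SOR] ω* − 1 = 0.8668224.
m ≥ 5·ln10 / (−ln 0.8668224) = 80.554; smallest integer m = 81.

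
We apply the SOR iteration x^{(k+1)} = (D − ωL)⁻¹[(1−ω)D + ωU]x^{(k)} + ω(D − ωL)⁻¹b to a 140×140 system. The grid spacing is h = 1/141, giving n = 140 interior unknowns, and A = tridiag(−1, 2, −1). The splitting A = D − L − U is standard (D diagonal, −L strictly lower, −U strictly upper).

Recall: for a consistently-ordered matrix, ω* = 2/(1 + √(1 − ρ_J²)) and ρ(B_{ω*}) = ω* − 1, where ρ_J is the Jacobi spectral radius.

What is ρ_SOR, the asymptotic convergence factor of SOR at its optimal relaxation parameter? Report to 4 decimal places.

ρ_SOR = 0.9564

ρ_J = max_k |cos(kπ/141)| = cos(π/141) = 0.9998
root = sin(π/141) = 0.02228  (since 1−cos² = sin²).
ω* = 2 / (1 + 0.02228) = 2 / 1.02228 ≈ 1.9564.
ρ_SOR = ω* − 1 ≈ 0.9564.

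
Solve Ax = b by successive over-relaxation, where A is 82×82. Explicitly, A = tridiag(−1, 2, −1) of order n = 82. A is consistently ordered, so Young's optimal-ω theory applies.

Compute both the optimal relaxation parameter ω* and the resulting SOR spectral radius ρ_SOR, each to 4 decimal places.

ρ_J = max_k |cos(kπ/83)| = cos(π/83) = 0.9993
√(1 − cos²(π/83)) = sin(π/83) ≈ 0.03784.
Then 2/(1+√(1−ρ_J²)) = 2/(1+0.03784); ω* = 2/1.03784 = 1.9271.
At ω = 1.9271 every |λ(B_ω)| = ω−1, so ρ_SOR = 0.9271.

ω* = 1.9271, ρ_SOR = 0.9271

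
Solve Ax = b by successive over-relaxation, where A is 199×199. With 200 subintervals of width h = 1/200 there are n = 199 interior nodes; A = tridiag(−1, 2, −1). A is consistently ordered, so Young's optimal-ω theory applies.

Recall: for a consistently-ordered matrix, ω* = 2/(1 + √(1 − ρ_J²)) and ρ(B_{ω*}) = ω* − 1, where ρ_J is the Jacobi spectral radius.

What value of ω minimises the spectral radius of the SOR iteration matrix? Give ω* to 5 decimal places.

n=199: λ(B_J) = 1 − λ(A)/2 = cos(kπ/200); k=1 gives ρ_J = 0.99988.
√(1−ρ_J²) simplifies to sin(π/200) = 0.015707.
ω* = 2/(1+0.015707) = 1.96907
At ω = 1.96907 every |λ(B_ω)| = ω−1, so ρ_SOR = 0.96907.

ω* = 1.96907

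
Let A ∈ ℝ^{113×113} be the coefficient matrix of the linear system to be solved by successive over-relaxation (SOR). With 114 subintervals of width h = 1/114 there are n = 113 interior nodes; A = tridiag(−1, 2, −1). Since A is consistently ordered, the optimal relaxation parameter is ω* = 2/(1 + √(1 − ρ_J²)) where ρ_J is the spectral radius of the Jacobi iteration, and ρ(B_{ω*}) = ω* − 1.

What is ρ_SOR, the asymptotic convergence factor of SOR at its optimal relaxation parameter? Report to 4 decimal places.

ρ_SOR = 0.9464

spectrum of D⁻¹(L+U) = {cos(kπ/114) : 1≤k≤113}; ρ_J = cos(π/114) = 0.9996.
root = sin(π/114) = 0.02755  (since 1−cos² = sin²).
ω* = 2/(1+0.02755) = 1.9464
ρ_SOR = ω* − 1 ≈ 0.9464.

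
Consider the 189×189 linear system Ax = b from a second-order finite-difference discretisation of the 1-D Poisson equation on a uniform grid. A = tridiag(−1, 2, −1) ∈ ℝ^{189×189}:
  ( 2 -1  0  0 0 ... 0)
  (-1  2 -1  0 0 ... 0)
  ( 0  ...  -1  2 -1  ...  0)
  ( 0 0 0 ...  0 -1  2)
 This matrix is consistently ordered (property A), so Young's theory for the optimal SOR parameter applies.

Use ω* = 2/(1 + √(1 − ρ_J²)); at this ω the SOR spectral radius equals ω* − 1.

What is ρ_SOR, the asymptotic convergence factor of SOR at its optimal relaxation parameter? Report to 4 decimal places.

ρ_SOR = 0.9675

½·tridiag(1,0,1) at n=189: λ_k = cos(kπ/190); max |λ| at k=1 ⇒ ρ_J = cos(π/190) ≈ 0.9999.
root = sin(π/190) = 0.01653  (since 1−cos² = sin²).
So ω* = 2/1.01653 = 1.9675 (Young).
ρ(B_{ω*}) = ω*−1 = 0.9675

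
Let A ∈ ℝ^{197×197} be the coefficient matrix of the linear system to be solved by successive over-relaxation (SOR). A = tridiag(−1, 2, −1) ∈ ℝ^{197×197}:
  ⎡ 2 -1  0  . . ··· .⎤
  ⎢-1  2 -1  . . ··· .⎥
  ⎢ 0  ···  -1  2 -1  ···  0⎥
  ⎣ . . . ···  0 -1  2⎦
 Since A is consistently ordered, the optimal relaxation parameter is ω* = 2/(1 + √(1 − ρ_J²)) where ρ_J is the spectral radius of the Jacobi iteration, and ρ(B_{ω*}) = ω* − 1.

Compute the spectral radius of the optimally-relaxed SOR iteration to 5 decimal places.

ρ_SOR = 0.96876

n=197: λ(B_J) = 1 − λ(A)/2 = cos(kπ/198); k=1 gives ρ_J = 0.99987.
1 − cos²(π/198) = sin²(π/198) ⇒ √(1−ρ_J²) = sin(π/198) = 0.015866.
So ω* = 2/1.015866 = 1.96876 (Young).
[ρ_SOR] ω* − 1 = 0.96876.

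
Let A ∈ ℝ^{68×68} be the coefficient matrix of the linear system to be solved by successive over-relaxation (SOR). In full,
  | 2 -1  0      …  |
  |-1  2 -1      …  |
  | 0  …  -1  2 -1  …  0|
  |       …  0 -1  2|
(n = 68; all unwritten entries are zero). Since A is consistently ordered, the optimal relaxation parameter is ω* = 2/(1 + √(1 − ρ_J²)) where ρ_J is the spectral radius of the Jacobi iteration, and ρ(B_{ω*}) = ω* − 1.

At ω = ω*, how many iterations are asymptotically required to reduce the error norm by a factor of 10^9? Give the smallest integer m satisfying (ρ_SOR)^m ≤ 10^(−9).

[ρ_J] n=68: ρ(B_J) = cos(π/(n+1)) = cos(π/69) = 0.9989637.
√(1−ρ_J²) simplifies to sin(π/69) = 0.0455146.
ω* = 2/(1 + 0.0455146) = 2/1.0455146 = 1.9129336.
and ρ(B_{ω*}) = 1.9129336 − 1 = 0.9129336.
Need (0.9129336)^m ≤ 10^(−9): m ≥ 9·ln10/|ln 0.9129336| = 20.7233/0.0910921 = 227.498 ⇒ m = 228.

m = 228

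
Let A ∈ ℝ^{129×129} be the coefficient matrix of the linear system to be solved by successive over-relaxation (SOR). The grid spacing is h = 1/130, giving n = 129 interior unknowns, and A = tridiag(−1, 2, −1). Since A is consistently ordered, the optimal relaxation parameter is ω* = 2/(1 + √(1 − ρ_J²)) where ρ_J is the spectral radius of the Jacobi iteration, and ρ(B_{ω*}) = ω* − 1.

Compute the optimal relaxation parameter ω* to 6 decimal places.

ρ_J = max_k |cos(kπ/130)| = cos(π/130) = 0.999708
root = sin(π/130) = 0.0241637  (since 1−cos² = sin²).
ω* = 2/(1 + 0.0241637) = 2/1.0241637 = 1.952813.
ρ_SOR = ω* − 1 = 1.952813 − 1 = 0.952813.

ω* = 1.952813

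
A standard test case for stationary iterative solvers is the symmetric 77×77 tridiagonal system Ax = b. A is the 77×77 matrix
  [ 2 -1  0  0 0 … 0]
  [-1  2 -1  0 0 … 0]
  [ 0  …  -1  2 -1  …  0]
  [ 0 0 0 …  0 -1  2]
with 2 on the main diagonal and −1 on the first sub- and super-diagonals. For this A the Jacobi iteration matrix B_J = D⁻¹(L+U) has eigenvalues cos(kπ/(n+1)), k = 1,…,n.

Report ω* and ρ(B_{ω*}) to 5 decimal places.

n=77: λ(B_J) = 1 − λ(A)/2 = cos(kπ/78); k=1 gives ρ_J = 0.99919.
root = sin(π/78) = 0.040266  (since 1−cos² = sin²).
[ω*] 2 ÷ (1 + 0.040266) = 2 ÷ 1.040266 = 1.92259.
At ω = 1.92259 every |λ(B_ω)| = ω−1, so ρ_SOR = 0.92259.

ω* = 1.92259, ρ_SOR = 0.92259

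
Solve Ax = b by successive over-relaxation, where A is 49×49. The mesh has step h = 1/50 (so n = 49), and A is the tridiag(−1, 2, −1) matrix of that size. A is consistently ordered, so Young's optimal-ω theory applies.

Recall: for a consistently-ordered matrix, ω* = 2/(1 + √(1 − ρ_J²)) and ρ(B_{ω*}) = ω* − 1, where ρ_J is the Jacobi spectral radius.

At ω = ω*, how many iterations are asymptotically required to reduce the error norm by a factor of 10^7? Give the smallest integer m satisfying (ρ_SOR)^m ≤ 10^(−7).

With n=49, ρ(Jacobi) = cos(π/50) = 0.9980267.
1 − cos²(π/50) = sin²(π/50) ⇒ √(1−ρ_J²) = sin(π/50) = 0.0627905.
ω* = 2/(1 + 0.0627905) = 2/1.0627905 = 1.8818384.
ρ_SOR = ω* − 1 ≈ 0.8818384.
For 7 digits: m = 7·ln10 / (−ln 0.8818384) = 16.1181/0.125746 = 128.180; round up → m = 129.

m = 129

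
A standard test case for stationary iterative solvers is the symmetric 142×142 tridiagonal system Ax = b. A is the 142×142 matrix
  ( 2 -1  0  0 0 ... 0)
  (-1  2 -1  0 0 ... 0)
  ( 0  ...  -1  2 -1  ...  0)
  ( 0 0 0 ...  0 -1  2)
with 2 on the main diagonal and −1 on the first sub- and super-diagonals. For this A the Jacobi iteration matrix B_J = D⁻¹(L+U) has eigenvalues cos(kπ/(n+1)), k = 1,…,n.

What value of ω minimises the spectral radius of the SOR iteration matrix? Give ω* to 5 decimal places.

ρ_J = max_k |cos(kπ/143)| = cos(π/143) = 0.99976
√(1 − cos²(π/143)) = sin(π/143) ≈ 0.021967.
[ω*] 2 ÷ (1 + 0.021967) = 2 ÷ 1.021967 = 1.95701.
At ω = 1.95701 every |λ(B_ω)| = ω−1, so ρ_SOR = 0.95701.

ω* = 1.95701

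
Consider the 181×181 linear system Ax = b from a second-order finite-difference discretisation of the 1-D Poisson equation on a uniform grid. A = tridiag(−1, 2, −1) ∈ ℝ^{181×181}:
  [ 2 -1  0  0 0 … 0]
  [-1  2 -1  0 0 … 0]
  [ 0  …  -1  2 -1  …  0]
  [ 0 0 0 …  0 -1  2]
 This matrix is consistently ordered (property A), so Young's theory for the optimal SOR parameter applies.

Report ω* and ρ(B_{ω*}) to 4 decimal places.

ω* = 1.9661, ρ_SOR = 0.9661

[ρ_J] n=181: ρ(B_J) = cos(π/(n+1)) = cos(π/182) = 0.9999.
root = sin(π/182) = 0.01726  (since 1−cos² = sin²).
ω* = 2 / (1 + 0.01726) = 2 / 1.01726 ≈ 1.9661.
At ω = 1.9661 every |λ(B_ω)| = ω−1, so ρ_SOR = 0.9661.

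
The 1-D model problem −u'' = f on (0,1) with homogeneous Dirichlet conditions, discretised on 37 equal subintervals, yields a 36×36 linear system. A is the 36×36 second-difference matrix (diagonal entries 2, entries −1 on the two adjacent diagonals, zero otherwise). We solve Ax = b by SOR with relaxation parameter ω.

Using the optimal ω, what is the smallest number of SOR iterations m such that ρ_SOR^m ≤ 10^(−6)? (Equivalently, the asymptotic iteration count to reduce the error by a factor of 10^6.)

[ρ_J] n=36: ρ(B_J) = cos(π/(n+1)) = cos(π/37) = 0.9963975.
√(1−ρ_J²) = |sin(π/37)| = 0.0848059
ω* = 2/(1 + 0.0848059) = 2/1.0848059 = 1.8436478.
Hence ρ(B_{ω*}) = 1.8436478 − 1 = 0.8436478.
Need (0.8436478)^m ≤ 10^(−6): m ≥ 6·ln10/|ln 0.8436478| = 13.8155/0.17002 = 81.258 ⇒ m = 82.

m = 82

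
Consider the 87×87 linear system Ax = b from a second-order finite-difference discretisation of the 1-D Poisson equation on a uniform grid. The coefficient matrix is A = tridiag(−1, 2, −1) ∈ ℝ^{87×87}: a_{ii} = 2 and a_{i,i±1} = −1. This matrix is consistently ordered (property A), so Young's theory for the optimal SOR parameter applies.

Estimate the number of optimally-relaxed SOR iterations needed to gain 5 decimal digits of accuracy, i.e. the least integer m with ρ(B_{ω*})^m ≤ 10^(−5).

m = 162

½·tridiag(1,0,1) at n=87: λ_k = cos(kπ/88); max |λ| at k=1 ⇒ ρ_J = cos(π/88) ≈ 0.9993628.
root = sin(π/88) = 0.0356923  (since 1−cos² = sin²).
ω* = 2/(1+0.0356923) = 1.9310755
ρ_SOR = ω* − 1 = 1.9310755 − 1 = 0.9310755.
m ≥ 5·ln10 / (−ln 0.9310755) = 161.211; smallest integer m = 162.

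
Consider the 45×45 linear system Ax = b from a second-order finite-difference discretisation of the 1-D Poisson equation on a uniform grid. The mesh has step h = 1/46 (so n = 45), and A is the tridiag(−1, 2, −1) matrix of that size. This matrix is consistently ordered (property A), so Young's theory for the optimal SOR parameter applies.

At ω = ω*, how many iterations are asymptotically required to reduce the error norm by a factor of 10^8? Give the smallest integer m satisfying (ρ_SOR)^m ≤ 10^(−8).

ρ_J = max_k |cos(kπ/46)| = cos(π/46) = 0.9976688
root = sin(π/46) = 0.0682424  (since 1−cos² = sin²).
ω* = 2 / (1 + 0.0682424) = 2 / 1.0682424 ≈ 1.8722342.
ρ_SOR = ω* − 1 = 1.8722342 − 1 = 0.8722342.
ρ_SOR^m ≤ 10^(−8) ⇔ m ≥ 8·ln10/(−ln 0.8722342) = 18.4207/0.136697 = 134.756; m = ⌈134.756⌉ = 135.

m = 135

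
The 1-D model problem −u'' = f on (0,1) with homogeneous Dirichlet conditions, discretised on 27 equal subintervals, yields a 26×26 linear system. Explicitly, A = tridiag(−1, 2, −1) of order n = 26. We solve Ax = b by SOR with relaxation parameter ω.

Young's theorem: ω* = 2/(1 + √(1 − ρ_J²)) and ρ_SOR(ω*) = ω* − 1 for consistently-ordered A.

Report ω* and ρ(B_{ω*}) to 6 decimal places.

ω* = 1.791966, ρ_SOR = 0.791966

With n=26, ρ(Jacobi) = cos(π/27) = 0.993238.
1 − cos²(π/27) = sin²(π/27) ⇒ √(1−ρ_J²) = sin(π/27) = 0.1160929.
[ω*] 2 ÷ (1 + 0.1160929) = 2 ÷ 1.1160929 = 1.791966.
[ρ_SOR] ω* − 1 = 0.791966.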